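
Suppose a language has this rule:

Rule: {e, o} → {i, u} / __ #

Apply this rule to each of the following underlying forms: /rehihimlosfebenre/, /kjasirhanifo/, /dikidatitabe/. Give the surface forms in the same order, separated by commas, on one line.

rehihimlosfebenri, kjasirhanifu, dikidatitabi

/rehihimlosfebenre/: /e/ is a mid vowel in word-final position, so it raises to [i]. → [rehihimlosfebenri].
/kjasirhanifo/: /o/ is a mid vowel in word-final position, so it raises to [u]. → [kjasirhanifu].
/dikidatitabe/: /e/ is a mid vowel in word-final position, so it raises to [i]. → [dikidatitabi].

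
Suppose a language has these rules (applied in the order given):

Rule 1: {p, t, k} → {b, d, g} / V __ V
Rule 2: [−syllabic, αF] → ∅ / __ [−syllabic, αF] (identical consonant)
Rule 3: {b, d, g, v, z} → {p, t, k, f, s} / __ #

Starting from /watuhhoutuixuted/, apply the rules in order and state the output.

Rule 1 (intervocalic voicing): /t/ is a voiceless stop between vowels /a/ and /u/, so it voices to [d]. /t/ is a voiceless stop between vowels /u/ and /u/, so it voices to [d]. /t/ is a voiceless stop between vowels /u/ and /e/, so it voices to [d]. /watuhhoutuixuted/ → waduhhouduixuded.
Rule 2 (degemination): /hh/ is a geminate; the first /h/ deletes. /waduhhouduixuded/ → waduhouduixuded.
Rule 3 (final devoicing): /d/ is a voiced obstruent in word-final position, so it devoices to [t]. /waduhouduixuded/ → waduhouduixudet.

waduhouduixudet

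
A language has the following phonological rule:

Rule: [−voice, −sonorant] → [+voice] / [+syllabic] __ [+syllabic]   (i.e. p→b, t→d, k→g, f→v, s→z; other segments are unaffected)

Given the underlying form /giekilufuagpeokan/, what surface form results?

giegiluvuagpeogan

/k/ is a voiceless obstruent between vowels /e/ and /i/, so it voices to [g].
/f/ is a voiceless obstruent between vowels /u/ and /u/, so it voices to [v].
/k/ is a voiceless obstruent between vowels /o/ and /a/, so it voices to [g].
Surface form: [giegiluvuagpeogan].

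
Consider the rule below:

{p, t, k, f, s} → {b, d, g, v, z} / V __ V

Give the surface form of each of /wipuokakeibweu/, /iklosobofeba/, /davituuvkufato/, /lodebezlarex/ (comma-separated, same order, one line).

wibuogageibweu, iklozoboveba, daviduuvkuvado, lodebezlarex

/wipuokakeibweu/: /p/ is a voiceless obstruent between vowels /i/ and /u/, so it voices to [b]. /k/ is a voiceless obstruent between vowels /o/ and /a/, so it voices to [g]. /k/ is a voiceless obstruent between vowels /a/ and /e/, so it voices to [g]. → [wibuogageibweu].
/iklosobofeba/: /s/ is a voiceless obstruent between vowels /o/ and /o/, so it voices to [z]. /f/ is a voiceless obstruent between vowels /o/ and /e/, so it voices to [v]. → [iklozoboveba].
/davituuvkufato/: /t/ is a voiceless obstruent between vowels /i/ and /u/, so it voices to [d]. /f/ is a voiceless obstruent between vowels /u/ and /a/, so it voices to [v]. /t/ is a voiceless obstruent between vowels /a/ and /o/, so it voices to [d]. → [daviduuvkuvado].
/lodebezlarex/: the rule's environment is not met; surfaces unchanged as [lodebezlarex].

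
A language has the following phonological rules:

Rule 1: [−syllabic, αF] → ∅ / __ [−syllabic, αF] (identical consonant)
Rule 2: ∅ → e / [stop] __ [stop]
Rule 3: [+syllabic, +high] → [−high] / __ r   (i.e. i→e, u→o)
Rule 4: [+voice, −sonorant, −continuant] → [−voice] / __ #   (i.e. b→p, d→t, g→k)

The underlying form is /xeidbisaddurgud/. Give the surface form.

xeidebisadorgut

Rule 1 (degemination): /dd/ is a geminate; the first /d/ deletes. /xeidbisaddurgud/ → xeidbisadurgud.
Rule 2 (stop-cluster e-epenthesis): /d/ and /b/ form a stop–stop cluster, so [e] is inserted between them. /xeidbisadurgud/ → xeidebisadurgud.
Rule 3 (pre-rhotic lowering): /u/ is a high vowel immediately before /r/, so it lowers to [o]. /xeidebisadurgud/ → xeidebisadorgud.
Rule 4 (final devoicing): /d/ is a voiced stop in word-final position, so it devoices to [t]. /xeidebisadorgud/ → xeidebisadorgut.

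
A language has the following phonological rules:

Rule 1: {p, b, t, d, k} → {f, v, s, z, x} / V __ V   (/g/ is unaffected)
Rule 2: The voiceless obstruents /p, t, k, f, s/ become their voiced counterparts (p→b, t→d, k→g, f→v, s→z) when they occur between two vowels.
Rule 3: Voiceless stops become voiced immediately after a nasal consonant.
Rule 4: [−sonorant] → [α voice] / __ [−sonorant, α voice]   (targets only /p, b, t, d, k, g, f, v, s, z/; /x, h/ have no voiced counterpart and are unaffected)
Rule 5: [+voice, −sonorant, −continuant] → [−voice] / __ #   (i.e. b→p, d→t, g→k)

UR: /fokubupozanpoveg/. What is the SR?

foxuvuvozanbovek

Rule 1 (intervocalic spirantization): /k/ is a stop between vowels /o/ and /u/, so it spirantizes to the fricative [x]. /b/ is a stop between vowels /u/ and /u/, so it spirantizes to the fricative [v]. /p/ is a stop between vowels /u/ and /o/, so it spirantizes to the fricative [f]. /fokubupozanpoveg/ → foxuvufozanpoveg.
Rule 2 (intervocalic voicing): /f/ is a voiceless obstruent between vowels /u/ and /o/, so it voices to [v]. /foxuvufozanpoveg/ → foxuvuvozanpoveg.
Rule 3 (post-nasal voicing): /p/ is a voiceless stop immediately after the nasal /n/, so it voices to [b]. /foxuvuvozanpoveg/ → foxuvuvozanboveg.
Rule 4 (regressive voicing assimilation): no segment meets the environment; /foxuvuvozanboveg/ is unchanged.
Rule 5 (final devoicing): /g/ is a voiced stop in word-final position, so it devoices to [k]. /foxuvuvozanboveg/ → foxuvuvozanbovek.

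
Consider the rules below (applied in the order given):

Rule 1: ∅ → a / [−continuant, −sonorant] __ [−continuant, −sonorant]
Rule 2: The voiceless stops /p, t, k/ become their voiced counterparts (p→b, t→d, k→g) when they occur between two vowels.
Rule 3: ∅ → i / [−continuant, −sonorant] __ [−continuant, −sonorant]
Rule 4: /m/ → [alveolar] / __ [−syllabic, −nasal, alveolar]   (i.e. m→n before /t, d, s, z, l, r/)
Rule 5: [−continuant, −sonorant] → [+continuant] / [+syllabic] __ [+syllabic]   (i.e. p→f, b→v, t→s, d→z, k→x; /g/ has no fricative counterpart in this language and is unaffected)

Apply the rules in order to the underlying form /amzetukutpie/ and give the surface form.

Rule 1 (stop-cluster a-epenthesis): /t/ and /p/ form a stop–stop cluster, so [a] is inserted between them. /amzetukutpie/ → amzetukutapie.
Rule 2 (intervocalic voicing): /t/ is a voiceless stop between vowels /e/ and /u/, so it voices to [d]. /k/ is a voiceless stop between vowels /u/ and /u/, so it voices to [g]. /t/ is a voiceless stop between vowels /u/ and /a/, so it voices to [d]. /p/ is a voiceless stop between vowels /a/ and /i/, so it voices to [b]. /amzetukutapie/ → amzedugudabie.
Rule 3 (stop-cluster i-epenthesis): no segment meets the environment; /amzedugudabie/ is unchanged.
Rule 4 (nasal place assimilation): /m/ precedes the alveolar consonant /z/, so it assimilates in place to [n]. /amzedugudabie/ → anzedugudabie.
Rule 5 (intervocalic spirantization): /d/ is a stop between vowels /e/ and /u/, so it spirantizes to the fricative [z]. /d/ is a stop between vowels /u/ and /a/, so it spirantizes to the fricative [z]. /b/ is a stop between vowels /a/ and /i/, so it spirantizes to the fricative [v]. /anzedugudabie/ → anzezuguzavie.

anzezuguzavie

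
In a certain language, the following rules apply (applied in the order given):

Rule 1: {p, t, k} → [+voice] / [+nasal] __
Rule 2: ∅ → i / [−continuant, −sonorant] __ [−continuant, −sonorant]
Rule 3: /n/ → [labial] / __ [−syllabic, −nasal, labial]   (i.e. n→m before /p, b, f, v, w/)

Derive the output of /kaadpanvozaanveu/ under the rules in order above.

kaadipamvozaamveu

Rule 1 (post-nasal voicing): no segment meets the environment; /kaadpanvozaanveu/ is unchanged.
Rule 2 (stop-cluster i-epenthesis): /d/ and /p/ form a stop–stop cluster, so [i] is inserted between them. /kaadpanvozaanveu/ → kaadipanvozaanveu.
Rule 3 (nasal place assimilation): /n/ precedes the labial consonant /v/, so it assimilates in place to [m]. /n/ precedes the labial consonant /v/, so it assimilates in place to [m]. /kaadipanvozaanveu/ → kaadipamvozaamveu.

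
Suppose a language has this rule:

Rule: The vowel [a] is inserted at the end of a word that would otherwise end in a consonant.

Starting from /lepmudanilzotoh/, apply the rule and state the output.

the form ends in the consonant /h/, so [a] is inserted word-finally.
Surface form: [lepmudanilzotoha].

lepmudanilzotoha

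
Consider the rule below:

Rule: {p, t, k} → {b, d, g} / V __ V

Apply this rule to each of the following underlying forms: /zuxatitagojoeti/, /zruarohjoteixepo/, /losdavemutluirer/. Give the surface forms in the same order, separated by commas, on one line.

zuxadidagojoedi, zruarohjodeixebo, losdavemutluirer

/zuxatitagojoeti/: /t/ is a voiceless stop between vowels /a/ and /i/, so it voices to [d]. /t/ is a voiceless stop between vowels /i/ and /a/, so it voices to [d]. /t/ is a voiceless stop between vowels /e/ and /i/, so it voices to [d]. → [zuxadidagojoedi].
/zruarohjoteixepo/: /t/ is a voiceless stop between vowels /o/ and /e/, so it voices to [d]. /p/ is a voiceless stop between vowels /e/ and /o/, so it voices to [b]. → [zruarohjodeixebo].
/losdavemutluirer/: the rule's environment is not met; surfaces unchanged as [losdavemutluirer].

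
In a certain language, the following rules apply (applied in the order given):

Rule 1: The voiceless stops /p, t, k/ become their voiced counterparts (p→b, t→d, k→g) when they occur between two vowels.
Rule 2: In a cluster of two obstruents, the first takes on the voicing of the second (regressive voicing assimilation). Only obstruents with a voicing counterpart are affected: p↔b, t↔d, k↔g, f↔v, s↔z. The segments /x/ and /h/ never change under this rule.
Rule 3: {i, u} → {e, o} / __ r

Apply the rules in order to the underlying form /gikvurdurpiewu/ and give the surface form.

gigvordorpiewu

Rule 1 (intervocalic voicing): no segment meets the environment; /gikvurdurpiewu/ is unchanged.
Rule 2 (regressive voicing assimilation): /k/ precedes the voiced obstruent /v/, so it voices to [g] by assimilation. /gikvurdurpiewu/ → gigvurdurpiewu.
Rule 3 (pre-rhotic lowering): /u/ is a high vowel immediately before /r/, so it lowers to [o]. /u/ is a high vowel immediately before /r/, so it lowers to [o]. /gigvurdurpiewu/ → gigvordorpiewu.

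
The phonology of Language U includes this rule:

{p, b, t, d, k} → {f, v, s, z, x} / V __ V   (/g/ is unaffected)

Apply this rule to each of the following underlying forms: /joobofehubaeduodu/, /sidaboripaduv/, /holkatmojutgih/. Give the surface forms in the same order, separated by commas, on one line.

/joobofehubaeduodu/: /b/ is a stop between vowels /o/ and /o/, so it spirantizes to the fricative [v]. /b/ is a stop between vowels /u/ and /a/, so it spirantizes to the fricative [v]. /d/ is a stop between vowels /e/ and /u/, so it spirantizes to the fricative [z]. /d/ is a stop between vowels /o/ and /u/, so it spirantizes to the fricative [z]. → [joovofehuvaezuozu].
/sidaboripaduv/: /d/ is a stop between vowels /i/ and /a/, so it spirantizes to the fricative [z]. /b/ is a stop between vowels /a/ and /o/, so it spirantizes to the fricative [v]. /p/ is a stop between vowels /i/ and /a/, so it spirantizes to the fricative [f]. /d/ is a stop between vowels /a/ and /u/, so it spirantizes to the fricative [z]. → [sizavorifazuv].
/holkatmojutgih/: the rule's environment is not met; surfaces unchanged as [holkatmojutgih].

joovofehuvaezuozu, sizavorifazuv, holkatmojutgih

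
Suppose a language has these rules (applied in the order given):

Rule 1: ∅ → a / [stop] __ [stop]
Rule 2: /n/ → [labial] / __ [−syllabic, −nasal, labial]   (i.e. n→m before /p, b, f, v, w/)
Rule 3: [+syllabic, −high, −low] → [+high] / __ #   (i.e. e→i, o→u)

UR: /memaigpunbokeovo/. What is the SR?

memaigapumbokeovu

Rule 1 (stop-cluster a-epenthesis): /g/ and /p/ form a stop–stop cluster, so [a] is inserted between them. /memaigpunbokeovo/ → memaigapunbokeovo.
Rule 2 (nasal place assimilation): /n/ precedes the labial consonant /b/, so it assimilates in place to [m]. /memaigapunbokeovo/ → memaigapumbokeovo.
Rule 3 (final vowel raising): /o/ is a mid vowel in word-final position, so it raises to [u]. /memaigapumbokeovo/ → memaigapumbokeovu.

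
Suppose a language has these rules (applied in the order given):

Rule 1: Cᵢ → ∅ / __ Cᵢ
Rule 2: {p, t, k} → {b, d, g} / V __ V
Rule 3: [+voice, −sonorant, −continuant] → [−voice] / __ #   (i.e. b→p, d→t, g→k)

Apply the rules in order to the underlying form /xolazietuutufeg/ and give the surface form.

xolazieduudufek

Rule 1 (degemination): no segment meets the environment; /xolazietuutufeg/ is unchanged.
Rule 2 (intervocalic voicing): /t/ is a voiceless stop between vowels /e/ and /u/, so it voices to [d]. /t/ is a voiceless stop between vowels /u/ and /u/, so it voices to [d]. /xolazietuutufeg/ → xolazieduudufeg.
Rule 3 (final devoicing): /g/ is a voiced stop in word-final position, so it devoices to [k]. /xolazieduudufeg/ → xolazieduudufek.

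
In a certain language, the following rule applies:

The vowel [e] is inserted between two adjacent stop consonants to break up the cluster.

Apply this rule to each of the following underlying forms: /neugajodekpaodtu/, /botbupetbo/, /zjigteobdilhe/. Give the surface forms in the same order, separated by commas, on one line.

/neugajodekpaodtu/: /k/ and /p/ form a stop–stop cluster, so [e] is inserted between them. /d/ and /t/ form a stop–stop cluster, so [e] is inserted between them. → [neugajodekepaodetu].
/botbupetbo/: /t/ and /b/ form a stop–stop cluster, so [e] is inserted between them. /t/ and /b/ form a stop–stop cluster, so [e] is inserted between them. → [botebupetebo].
/zjigteobdilhe/: /g/ and /t/ form a stop–stop cluster, so [e] is inserted between them. /b/ and /d/ form a stop–stop cluster, so [e] is inserted between them. → [zjigeteobedilhe].

neugajodekepaodetu, botebupetebo, zjigeteobedilhe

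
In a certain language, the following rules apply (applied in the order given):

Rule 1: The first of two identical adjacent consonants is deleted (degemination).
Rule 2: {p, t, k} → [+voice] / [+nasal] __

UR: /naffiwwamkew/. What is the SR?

nafiwamgew

Rule 1 (degemination): /ff/ is a geminate; the first /f/ deletes. /ww/ is a geminate; the first /w/ deletes. /naffiwwamkew/ → nafiwamkew.
Rule 2 (post-nasal voicing): /k/ is a voiceless stop immediately after the nasal /m/, so it voices to [g]. /nafiwamkew/ → nafiwamgew.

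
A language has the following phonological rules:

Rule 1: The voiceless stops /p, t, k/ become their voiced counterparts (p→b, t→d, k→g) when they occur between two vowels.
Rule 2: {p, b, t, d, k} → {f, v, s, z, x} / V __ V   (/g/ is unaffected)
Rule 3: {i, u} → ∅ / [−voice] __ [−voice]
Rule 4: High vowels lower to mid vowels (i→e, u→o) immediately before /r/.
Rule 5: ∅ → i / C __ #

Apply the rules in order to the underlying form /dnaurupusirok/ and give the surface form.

dnaoruvuseroki

Rule 1 (intervocalic voicing): /p/ is a voiceless stop between vowels /u/ and /u/, so it voices to [b]. /dnaurupusirok/ → dnaurubusirok.
Rule 2 (intervocalic spirantization): /b/ is a stop between vowels /u/ and /u/, so it spirantizes to the fricative [v]. /dnaurubusirok/ → dnauruvusirok.
Rule 3 (high vowel syncope): no segment meets the environment; /dnauruvusirok/ is unchanged.
Rule 4 (pre-rhotic lowering): /u/ is a high vowel immediately before /r/, so it lowers to [o]. /i/ is a high vowel immediately before /r/, so it lowers to [e]. /dnauruvusirok/ → dnaoruvuserok.
Rule 5 (final i-epenthesis): the form ends in the consonant /k/, so [i] is inserted word-finally. /dnaoruvuserok/ → dnaoruvuseroki.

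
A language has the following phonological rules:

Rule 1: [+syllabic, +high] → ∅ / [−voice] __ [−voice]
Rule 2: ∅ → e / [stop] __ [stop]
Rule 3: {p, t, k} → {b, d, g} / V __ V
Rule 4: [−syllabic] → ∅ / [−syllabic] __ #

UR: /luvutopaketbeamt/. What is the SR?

Rule 1 (high vowel syncope): no segment meets the environment; /luvutopaketbeamt/ is unchanged.
Rule 2 (stop-cluster e-epenthesis): /t/ and /b/ form a stop–stop cluster, so [e] is inserted between them. /luvutopaketbeamt/ → luvutopaketebeamt.
Rule 3 (intervocalic voicing): /t/ is a voiceless stop between vowels /u/ and /o/, so it voices to [d]. /p/ is a voiceless stop between vowels /o/ and /a/, so it voices to [b]. /k/ is a voiceless stop between vowels /a/ and /e/, so it voices to [g]. /t/ is a voiceless stop between vowels /e/ and /e/, so it voices to [d]. /luvutopaketebeamt/ → luvudobagedebeamt.
Rule 4 (final cluster simplification): /t/ is the second consonant of a word-final cluster /mt/, so it deletes. /luvudobagedebeamt/ → luvudobagedebeam.

luvudobagedebeam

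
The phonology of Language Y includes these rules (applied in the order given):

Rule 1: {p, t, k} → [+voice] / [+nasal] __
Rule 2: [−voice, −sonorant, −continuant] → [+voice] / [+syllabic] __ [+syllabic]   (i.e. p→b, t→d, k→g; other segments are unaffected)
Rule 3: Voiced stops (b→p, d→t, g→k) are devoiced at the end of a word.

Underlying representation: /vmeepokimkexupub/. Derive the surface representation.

vmeebogimgexubup

Rule 1 (post-nasal voicing): /k/ is a voiceless stop immediately after the nasal /m/, so it voices to [g]. /vmeepokimkexupub/ → vmeepokimgexupub.
Rule 2 (intervocalic voicing): /p/ is a voiceless stop between vowels /e/ and /o/, so it voices to [b]. /k/ is a voiceless stop between vowels /o/ and /i/, so it voices to [g]. /p/ is a voiceless stop between vowels /u/ and /u/, so it voices to [b]. /vmeepokimgexupub/ → vmeebogimgexubub.
Rule 3 (final devoicing): /b/ is a voiced stop in word-final position, so it devoices to [p]. /vmeebogimgexubub/ → vmeebogimgexubup.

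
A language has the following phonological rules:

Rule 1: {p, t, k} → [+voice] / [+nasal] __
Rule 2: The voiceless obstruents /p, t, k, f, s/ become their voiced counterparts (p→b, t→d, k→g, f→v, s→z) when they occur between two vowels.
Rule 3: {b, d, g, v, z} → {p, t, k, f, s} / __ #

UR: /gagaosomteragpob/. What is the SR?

Rule 1 (post-nasal voicing): /t/ is a voiceless stop immediately after the nasal /m/, so it voices to [d]. /gagaosomteragpob/ → gagaosomderagpob.
Rule 2 (intervocalic voicing): /s/ is a voiceless obstruent between vowels /o/ and /o/, so it voices to [z]. /gagaosomderagpob/ → gagaozomderagpob.
Rule 3 (final devoicing): /b/ is a voiced obstruent in word-final position, so it devoices to [p]. /gagaozomderagpob/ → gagaozomderagpop.

gagaozomderagpop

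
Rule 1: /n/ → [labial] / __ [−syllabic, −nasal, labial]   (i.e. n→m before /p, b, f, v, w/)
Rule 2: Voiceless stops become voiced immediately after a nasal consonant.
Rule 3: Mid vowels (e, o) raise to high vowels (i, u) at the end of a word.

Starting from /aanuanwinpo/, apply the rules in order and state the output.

aanuamwimbu

Rule 1 (nasal place assimilation): /n/ precedes the labial consonant /w/, so it assimilates in place to [m]. /n/ precedes the labial consonant /p/, so it assimilates in place to [m]. /aanuanwinpo/ → aanuamwimpo.
Rule 2 (post-nasal voicing): /p/ is a voiceless stop immediately after the nasal /m/, so it voices to [b]. /aanuamwimpo/ → aanuamwimbo.
Rule 3 (final vowel raising): /o/ is a mid vowel in word-final position, so it raises to [u]. /aanuamwimbo/ → aanuamwimbu.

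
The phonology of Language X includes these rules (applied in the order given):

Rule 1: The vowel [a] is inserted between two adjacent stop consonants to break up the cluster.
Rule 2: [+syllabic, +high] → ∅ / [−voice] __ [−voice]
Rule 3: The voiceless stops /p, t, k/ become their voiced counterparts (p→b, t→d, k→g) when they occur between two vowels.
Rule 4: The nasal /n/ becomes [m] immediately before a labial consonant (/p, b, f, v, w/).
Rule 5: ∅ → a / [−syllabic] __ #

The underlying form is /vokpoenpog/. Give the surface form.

vogaboempoga

Rule 1 (stop-cluster a-epenthesis): /k/ and /p/ form a stop–stop cluster, so [a] is inserted between them. /vokpoenpog/ → vokapoenpog.
Rule 2 (high vowel syncope): no segment meets the environment; /vokapoenpog/ is unchanged.
Rule 3 (intervocalic voicing): /k/ is a voiceless stop between vowels /o/ and /a/, so it voices to [g]. /p/ is a voiceless stop between vowels /a/ and /o/, so it voices to [b]. /vokapoenpog/ → vogaboenpog.
Rule 4 (nasal place assimilation): /n/ precedes the labial consonant /p/, so it assimilates in place to [m]. /vogaboenpog/ → vogaboempog.
Rule 5 (final a-epenthesis): the form ends in the consonant /g/, so [a] is inserted word-finally. /vogaboempog/ → vogaboempoga.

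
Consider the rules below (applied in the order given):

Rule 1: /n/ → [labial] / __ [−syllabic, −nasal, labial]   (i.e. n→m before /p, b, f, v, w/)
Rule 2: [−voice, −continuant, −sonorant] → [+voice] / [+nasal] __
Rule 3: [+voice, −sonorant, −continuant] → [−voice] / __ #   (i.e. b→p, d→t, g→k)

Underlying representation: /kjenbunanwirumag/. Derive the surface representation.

kjembunamwirumak

Rule 1 (nasal place assimilation): /n/ precedes the labial consonant /b/, so it assimilates in place to [m]. /n/ precedes the labial consonant /w/, so it assimilates in place to [m]. /kjenbunanwirumag/ → kjembunamwirumag.
Rule 2 (post-nasal voicing): no segment meets the environment; /kjembunamwirumag/ is unchanged.
Rule 3 (final devoicing): /g/ is a voiced stop in word-final position, so it devoices to [k]. /kjembunamwirumag/ → kjembunamwirumak.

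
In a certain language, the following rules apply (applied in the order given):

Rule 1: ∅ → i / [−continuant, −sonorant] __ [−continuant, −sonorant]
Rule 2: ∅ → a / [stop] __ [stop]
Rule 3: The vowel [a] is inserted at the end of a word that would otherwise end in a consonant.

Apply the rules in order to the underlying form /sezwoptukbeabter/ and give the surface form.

sezwopitukibeabitera

Rule 1 (stop-cluster i-epenthesis): /p/ and /t/ form a stop–stop cluster, so [i] is inserted between them. /k/ and /b/ form a stop–stop cluster, so [i] is inserted between them. /b/ and /t/ form a stop–stop cluster, so [i] is inserted between them. /sezwoptukbeabter/ → sezwopitukibeabiter.
Rule 2 (stop-cluster a-epenthesis): no segment meets the environment; /sezwopitukibeabiter/ is unchanged.
Rule 3 (final a-epenthesis): the form ends in the consonant /r/, so [a] is inserted word-finally. /sezwopitukibeabiter/ → sezwopitukibeabitera.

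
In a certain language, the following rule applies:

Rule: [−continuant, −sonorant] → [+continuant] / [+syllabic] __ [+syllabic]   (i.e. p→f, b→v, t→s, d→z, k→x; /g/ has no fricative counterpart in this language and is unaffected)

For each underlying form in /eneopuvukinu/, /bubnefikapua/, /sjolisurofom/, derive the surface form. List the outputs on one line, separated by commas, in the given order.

eneofuvuxinu, bubnefixafua, sjolisurofom

/eneopuvukinu/: /p/ is a stop between vowels /o/ and /u/, so it spirantizes to the fricative [f]. /k/ is a stop between vowels /u/ and /i/, so it spirantizes to the fricative [x]. → [eneofuvuxinu].
/bubnefikapua/: /k/ is a stop between vowels /i/ and /a/, so it spirantizes to the fricative [x]. /p/ is a stop between vowels /a/ and /u/, so it spirantizes to the fricative [f]. → [bubnefixafua].
/sjolisurofom/: the rule's environment is not met; surfaces unchanged as [sjolisurofom].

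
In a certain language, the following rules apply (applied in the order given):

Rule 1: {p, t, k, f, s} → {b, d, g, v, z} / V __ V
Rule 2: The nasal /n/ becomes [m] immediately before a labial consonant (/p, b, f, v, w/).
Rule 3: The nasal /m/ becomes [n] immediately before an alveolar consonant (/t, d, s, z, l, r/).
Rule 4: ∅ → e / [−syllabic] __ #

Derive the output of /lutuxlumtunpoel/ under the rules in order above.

luduxluntumpoele

Rule 1 (intervocalic voicing): /t/ is a voiceless obstruent between vowels /u/ and /u/, so it voices to [d]. /lutuxlumtunpoel/ → luduxlumtunpoel.
Rule 2 (nasal place assimilation): /n/ precedes the labial consonant /p/, so it assimilates in place to [m]. /luduxlumtunpoel/ → luduxlumtumpoel.
Rule 3 (nasal place assimilation): /m/ precedes the alveolar consonant /t/, so it assimilates in place to [n]. /luduxlumtumpoel/ → luduxluntumpoel.
Rule 4 (final e-epenthesis): the form ends in the consonant /l/, so [e] is inserted word-finally. /luduxluntumpoel/ → luduxluntumpoele.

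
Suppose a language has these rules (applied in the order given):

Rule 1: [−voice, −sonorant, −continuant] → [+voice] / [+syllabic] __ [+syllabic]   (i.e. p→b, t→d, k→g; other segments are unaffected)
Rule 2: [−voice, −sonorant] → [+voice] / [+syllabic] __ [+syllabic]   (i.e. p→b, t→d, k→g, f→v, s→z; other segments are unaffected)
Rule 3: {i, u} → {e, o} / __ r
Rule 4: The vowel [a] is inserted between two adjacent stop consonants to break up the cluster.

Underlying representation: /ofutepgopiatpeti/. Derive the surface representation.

ovudepagobiatapedi

Rule 1 (intervocalic voicing): /t/ is a voiceless stop between vowels /u/ and /e/, so it voices to [d]. /p/ is a voiceless stop between vowels /o/ and /i/, so it voices to [b]. /t/ is a voiceless stop between vowels /e/ and /i/, so it voices to [d]. /ofutepgopiatpeti/ → ofudepgobiatpedi.
Rule 2 (intervocalic voicing): /f/ is a voiceless obstruent between vowels /o/ and /u/, so it voices to [v]. /ofudepgobiatpedi/ → ovudepgobiatpedi.
Rule 3 (pre-rhotic lowering): no segment meets the environment; /ovudepgobiatpedi/ is unchanged.
Rule 4 (stop-cluster a-epenthesis): /p/ and /g/ form a stop–stop cluster, so [a] is inserted between them. /t/ and /p/ form a stop–stop cluster, so [a] is inserted between them. /ovudepgobiatpedi/ → ovudepagobiatapedi.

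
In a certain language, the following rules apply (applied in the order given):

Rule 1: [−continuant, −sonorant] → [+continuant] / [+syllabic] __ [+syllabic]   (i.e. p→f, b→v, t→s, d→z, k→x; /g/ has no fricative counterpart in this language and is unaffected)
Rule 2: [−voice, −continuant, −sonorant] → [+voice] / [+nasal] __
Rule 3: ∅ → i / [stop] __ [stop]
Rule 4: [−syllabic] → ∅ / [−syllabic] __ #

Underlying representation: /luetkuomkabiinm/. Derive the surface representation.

luetikuomgaviin

Rule 1 (intervocalic spirantization): /b/ is a stop between vowels /a/ and /i/, so it spirantizes to the fricative [v]. /luetkuomkabiinm/ → luetkuomkaviinm.
Rule 2 (post-nasal voicing): /k/ is a voiceless stop immediately after the nasal /m/, so it voices to [g]. /luetkuomkaviinm/ → luetkuomgaviinm.
Rule 3 (stop-cluster i-epenthesis): /t/ and /k/ form a stop–stop cluster, so [i] is inserted between them. /luetkuomgaviinm/ → luetikuomgaviinm.
Rule 4 (final cluster simplification): /m/ is the second consonant of a word-final cluster /nm/, so it deletes. /luetikuomgaviinm/ → luetikuomgaviin.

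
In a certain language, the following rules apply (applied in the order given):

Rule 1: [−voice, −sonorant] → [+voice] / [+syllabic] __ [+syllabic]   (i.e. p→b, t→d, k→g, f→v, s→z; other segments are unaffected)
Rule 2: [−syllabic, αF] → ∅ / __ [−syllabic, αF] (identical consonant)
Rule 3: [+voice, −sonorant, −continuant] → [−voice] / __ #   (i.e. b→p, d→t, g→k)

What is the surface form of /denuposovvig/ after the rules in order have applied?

Rule 1 (intervocalic voicing): /p/ is a voiceless obstruent between vowels /u/ and /o/, so it voices to [b]. /s/ is a voiceless obstruent between vowels /o/ and /o/, so it voices to [z]. /denuposovvig/ → denubozovvig.
Rule 2 (degemination): /vv/ is a geminate; the first /v/ deletes. /denubozovvig/ → denubozovig.
Rule 3 (final devoicing): /g/ is a voiced stop in word-final position, so it devoices to [k]. /denubozovig/ → denubozovik.

denubozovik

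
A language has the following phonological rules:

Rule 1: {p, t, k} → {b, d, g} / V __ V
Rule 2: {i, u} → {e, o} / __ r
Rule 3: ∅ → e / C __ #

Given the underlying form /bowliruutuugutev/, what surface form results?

bowleruuduugudeve

Rule 1 (intervocalic voicing): /t/ is a voiceless stop between vowels /u/ and /u/, so it voices to [d]. /t/ is a voiceless stop between vowels /u/ and /e/, so it voices to [d]. /bowliruutuugutev/ → bowliruuduugudev.
Rule 2 (pre-rhotic lowering): /i/ is a high vowel immediately before /r/, so it lowers to [e]. /bowliruuduugudev/ → bowleruuduugudev.
Rule 3 (final e-epenthesis): the form ends in the consonant /v/, so [e] is inserted word-finally. /bowleruuduugudev/ → bowleruuduugudeve.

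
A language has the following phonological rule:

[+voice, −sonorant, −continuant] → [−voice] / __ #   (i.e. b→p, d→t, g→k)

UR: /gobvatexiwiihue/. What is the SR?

No segment of /gobvatexiwiihue/ meets the structural description of the rule, so the form surfaces unchanged.

gobvatexiwiihue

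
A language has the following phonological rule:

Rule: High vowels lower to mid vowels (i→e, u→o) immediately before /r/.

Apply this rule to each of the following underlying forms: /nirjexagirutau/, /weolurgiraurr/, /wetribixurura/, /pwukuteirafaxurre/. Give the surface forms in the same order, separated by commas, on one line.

nerjexagerutau, weolorgeraorr, wetribixorora, pwukuteerafaxorre

/nirjexagirutau/: /i/ is a high vowel immediately before /r/, so it lowers to [e]. /i/ is a high vowel immediately before /r/, so it lowers to [e]. → [nerjexagerutau].
/weolurgiraurr/: /u/ is a high vowel immediately before /r/, so it lowers to [o]. /i/ is a high vowel immediately before /r/, so it lowers to [e]. /u/ is a high vowel immediately before /r/, so it lowers to [o]. → [weolorgeraorr].
/wetribixurura/: /u/ is a high vowel immediately before /r/, so it lowers to [o]. /u/ is a high vowel immediately before /r/, so it lowers to [o]. → [wetribixorora].
/pwukuteirafaxurre/: /i/ is a high vowel immediately before /r/, so it lowers to [e]. /u/ is a high vowel immediately before /r/, so it lowers to [o]. → [pwukuteerafaxorre].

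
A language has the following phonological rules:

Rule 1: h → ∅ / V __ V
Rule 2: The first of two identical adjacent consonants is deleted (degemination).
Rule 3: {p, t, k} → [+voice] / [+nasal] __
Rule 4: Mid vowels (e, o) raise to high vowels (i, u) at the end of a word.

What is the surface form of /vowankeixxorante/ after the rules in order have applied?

vowangeixorandi

Rule 1 (intervocalic h-deletion): no segment meets the environment; /vowankeixxorante/ is unchanged.
Rule 2 (degemination): /xx/ is a geminate; the first /x/ deletes. /vowankeixxorante/ → vowankeixorante.
Rule 3 (post-nasal voicing): /k/ is a voiceless stop immediately after the nasal /n/, so it voices to [g]. /t/ is a voiceless stop immediately after the nasal /n/, so it voices to [d]. /vowankeixorante/ → vowangeixorande.
Rule 4 (final vowel raising): /e/ is a mid vowel in word-final position, so it raises to [i]. /vowangeixorande/ → vowangeixorandi.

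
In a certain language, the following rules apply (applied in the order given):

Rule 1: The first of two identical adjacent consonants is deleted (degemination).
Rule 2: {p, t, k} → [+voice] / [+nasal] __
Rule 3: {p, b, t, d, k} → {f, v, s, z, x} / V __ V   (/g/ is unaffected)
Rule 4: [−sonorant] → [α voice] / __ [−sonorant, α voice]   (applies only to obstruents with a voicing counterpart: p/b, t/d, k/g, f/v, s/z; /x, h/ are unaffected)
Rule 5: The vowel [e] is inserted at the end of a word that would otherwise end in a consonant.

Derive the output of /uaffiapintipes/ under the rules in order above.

Rule 1 (degemination): /ff/ is a geminate; the first /f/ deletes. /uaffiapintipes/ → uafiapintipes.
Rule 2 (post-nasal voicing): /t/ is a voiceless stop immediately after the nasal /n/, so it voices to [d]. /uafiapintipes/ → uafiapindipes.
Rule 3 (intervocalic spirantization): /p/ is a stop between vowels /a/ and /i/, so it spirantizes to the fricative [f]. /p/ is a stop between vowels /i/ and /e/, so it spirantizes to the fricative [f]. /uafiapindipes/ → uafiafindifes.
Rule 4 (regressive voicing assimilation): no segment meets the environment; /uafiafindifes/ is unchanged.
Rule 5 (final e-epenthesis): the form ends in the consonant /s/, so [e] is inserted word-finally. /uafiafindifes/ → uafiafindifese.

uafiafindifese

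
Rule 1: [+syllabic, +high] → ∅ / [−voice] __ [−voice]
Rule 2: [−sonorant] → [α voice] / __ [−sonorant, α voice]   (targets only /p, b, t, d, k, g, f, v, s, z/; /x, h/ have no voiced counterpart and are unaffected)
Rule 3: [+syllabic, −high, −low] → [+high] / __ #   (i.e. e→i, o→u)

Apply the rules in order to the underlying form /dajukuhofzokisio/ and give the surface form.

dajukhovzoksiu

Rule 1 (high vowel syncope): /u/ is a high vowel flanked by voiceless consonants /k/ and /h/, so it deletes. /i/ is a high vowel flanked by voiceless consonants /k/ and /s/, so it deletes. /dajukuhofzokisio/ → dajukhofzoksio.
Rule 2 (regressive voicing assimilation): /f/ precedes the voiced obstruent /z/, so it voices to [v] by assimilation. /dajukhofzoksio/ → dajukhovzoksio.
Rule 3 (final vowel raising): /o/ is a mid vowel in word-final position, so it raises to [u]. /dajukhovzoksio/ → dajukhovzoksiu.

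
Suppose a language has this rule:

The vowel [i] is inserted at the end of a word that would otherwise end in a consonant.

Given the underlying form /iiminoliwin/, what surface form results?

iiminoliwini

the form ends in the consonant /n/, so [i] is inserted word-finally.
Surface form: [iiminoliwini].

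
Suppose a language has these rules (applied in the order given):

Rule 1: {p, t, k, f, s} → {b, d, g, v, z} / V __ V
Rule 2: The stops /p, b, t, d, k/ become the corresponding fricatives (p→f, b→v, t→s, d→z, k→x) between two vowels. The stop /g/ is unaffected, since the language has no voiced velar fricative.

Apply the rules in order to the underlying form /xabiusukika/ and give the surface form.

xaviuzugiga

Rule 1 (intervocalic voicing): /s/ is a voiceless obstruent between vowels /u/ and /u/, so it voices to [z]. /k/ is a voiceless obstruent between vowels /u/ and /i/, so it voices to [g]. /k/ is a voiceless obstruent between vowels /i/ and /a/, so it voices to [g]. /xabiusukika/ → xabiuzugiga.
Rule 2 (intervocalic spirantization): /b/ is a stop between vowels /a/ and /i/, so it spirantizes to the fricative [v]. /xabiuzugiga/ → xaviuzugiga.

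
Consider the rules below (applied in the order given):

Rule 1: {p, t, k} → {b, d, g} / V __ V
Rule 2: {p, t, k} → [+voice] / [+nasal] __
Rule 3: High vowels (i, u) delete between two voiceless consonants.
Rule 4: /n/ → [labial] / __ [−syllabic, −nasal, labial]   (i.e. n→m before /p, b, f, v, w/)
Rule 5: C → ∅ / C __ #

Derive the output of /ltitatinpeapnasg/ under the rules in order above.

Rule 1 (intervocalic voicing): /t/ is a voiceless stop between vowels /i/ and /a/, so it voices to [d]. /t/ is a voiceless stop between vowels /a/ and /i/, so it voices to [d]. /ltitatinpeapnasg/ → ltidadinpeapnasg.
Rule 2 (post-nasal voicing): /p/ is a voiceless stop immediately after the nasal /n/, so it voices to [b]. /ltidadinpeapnasg/ → ltidadinbeapnasg.
Rule 3 (high vowel syncope): no segment meets the environment; /ltidadinbeapnasg/ is unchanged.
Rule 4 (nasal place assimilation): /n/ precedes the labial consonant /b/, so it assimilates in place to [m]. /ltidadinbeapnasg/ → ltidadimbeapnasg.
Rule 5 (final cluster simplification): /g/ is the second consonant of a word-final cluster /sg/, so it deletes. /ltidadimbeapnasg/ → ltidadimbeapnas.

ltidadimbeapnas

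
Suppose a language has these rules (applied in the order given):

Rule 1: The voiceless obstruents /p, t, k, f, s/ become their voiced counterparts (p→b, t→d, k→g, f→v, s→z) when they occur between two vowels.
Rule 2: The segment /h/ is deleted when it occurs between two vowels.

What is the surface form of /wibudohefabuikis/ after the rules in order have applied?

Rule 1 (intervocalic voicing): /f/ is a voiceless obstruent between vowels /e/ and /a/, so it voices to [v]. /k/ is a voiceless obstruent between vowels /i/ and /i/, so it voices to [g]. /wibudohefabuikis/ → wibudohevabuigis.
Rule 2 (intervocalic h-deletion): /h/ occurs between vowels /o/ and /e/, so it deletes. /wibudohevabuigis/ → wibudoevabuigis.

wibudoevabuigis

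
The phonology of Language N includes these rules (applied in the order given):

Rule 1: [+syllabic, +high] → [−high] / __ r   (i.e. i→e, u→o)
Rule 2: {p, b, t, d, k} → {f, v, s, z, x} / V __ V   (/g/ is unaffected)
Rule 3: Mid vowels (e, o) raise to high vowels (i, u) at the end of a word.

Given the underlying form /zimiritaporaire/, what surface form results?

zimerisaforaeri

Rule 1 (pre-rhotic lowering): /i/ is a high vowel immediately before /r/, so it lowers to [e]. /i/ is a high vowel immediately before /r/, so it lowers to [e]. /zimiritaporaire/ → zimeritaporaere.
Rule 2 (intervocalic spirantization): /t/ is a stop between vowels /i/ and /a/, so it spirantizes to the fricative [s]. /p/ is a stop between vowels /a/ and /o/, so it spirantizes to the fricative [f]. /zimeritaporaere/ → zimerisaforaere.
Rule 3 (final vowel raising): /e/ is a mid vowel in word-final position, so it raises to [i]. /zimerisaforaere/ → zimerisaforaeri.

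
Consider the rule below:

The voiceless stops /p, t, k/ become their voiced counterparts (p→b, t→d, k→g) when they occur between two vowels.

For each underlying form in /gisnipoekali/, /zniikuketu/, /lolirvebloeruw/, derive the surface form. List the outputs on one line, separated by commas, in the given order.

gisniboegali, zniigugedu, lolirvebloeruw

/gisnipoekali/: /p/ is a voiceless stop between vowels /i/ and /o/, so it voices to [b]. /k/ is a voiceless stop between vowels /e/ and /a/, so it voices to [g]. → [gisniboegali].
/zniikuketu/: /k/ is a voiceless stop between vowels /i/ and /u/, so it voices to [g]. /k/ is a voiceless stop between vowels /u/ and /e/, so it voices to [g]. /t/ is a voiceless stop between vowels /e/ and /u/, so it voices to [d]. → [zniigugedu].
/lolirvebloeruw/: the rule's environment is not met; surfaces unchanged as [lolirvebloeruw].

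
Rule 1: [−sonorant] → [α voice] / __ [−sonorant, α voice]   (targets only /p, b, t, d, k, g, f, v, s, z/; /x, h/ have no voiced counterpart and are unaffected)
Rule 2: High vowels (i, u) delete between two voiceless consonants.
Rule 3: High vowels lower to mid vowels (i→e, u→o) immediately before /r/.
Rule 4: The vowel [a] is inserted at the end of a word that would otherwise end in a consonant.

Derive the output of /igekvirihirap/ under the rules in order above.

igegveriherapa

Rule 1 (regressive voicing assimilation): /k/ precedes the voiced obstruent /v/, so it voices to [g] by assimilation. /igekvirihirap/ → igegvirihirap.
Rule 2 (high vowel syncope): no segment meets the environment; /igegvirihirap/ is unchanged.
Rule 3 (pre-rhotic lowering): /i/ is a high vowel immediately before /r/, so it lowers to [e]. /i/ is a high vowel immediately before /r/, so it lowers to [e]. /igegvirihirap/ → igegveriherap.
Rule 4 (final a-epenthesis): the form ends in the consonant /p/, so [a] is inserted word-finally. /igegveriherap/ → igegveriherapa.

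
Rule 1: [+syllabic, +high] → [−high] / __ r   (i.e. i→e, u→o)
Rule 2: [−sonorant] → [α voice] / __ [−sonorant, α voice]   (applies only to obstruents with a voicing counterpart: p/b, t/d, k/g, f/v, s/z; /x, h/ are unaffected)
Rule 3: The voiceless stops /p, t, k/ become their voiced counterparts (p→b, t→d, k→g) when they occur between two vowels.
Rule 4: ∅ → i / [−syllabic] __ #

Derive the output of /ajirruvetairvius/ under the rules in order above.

Rule 1 (pre-rhotic lowering): /i/ is a high vowel immediately before /r/, so it lowers to [e]. /i/ is a high vowel immediately before /r/, so it lowers to [e]. /ajirruvetairvius/ → ajerruvetaervius.
Rule 2 (regressive voicing assimilation): no segment meets the environment; /ajerruvetaervius/ is unchanged.
Rule 3 (intervocalic voicing): /t/ is a voiceless stop between vowels /e/ and /a/, so it voices to [d]. /ajerruvetaervius/ → ajerruvedaervius.
Rule 4 (final i-epenthesis): the form ends in the consonant /s/, so [i] is inserted word-finally. /ajerruvedaervius/ → ajerruvedaerviusi.

ajerruvedaerviusi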